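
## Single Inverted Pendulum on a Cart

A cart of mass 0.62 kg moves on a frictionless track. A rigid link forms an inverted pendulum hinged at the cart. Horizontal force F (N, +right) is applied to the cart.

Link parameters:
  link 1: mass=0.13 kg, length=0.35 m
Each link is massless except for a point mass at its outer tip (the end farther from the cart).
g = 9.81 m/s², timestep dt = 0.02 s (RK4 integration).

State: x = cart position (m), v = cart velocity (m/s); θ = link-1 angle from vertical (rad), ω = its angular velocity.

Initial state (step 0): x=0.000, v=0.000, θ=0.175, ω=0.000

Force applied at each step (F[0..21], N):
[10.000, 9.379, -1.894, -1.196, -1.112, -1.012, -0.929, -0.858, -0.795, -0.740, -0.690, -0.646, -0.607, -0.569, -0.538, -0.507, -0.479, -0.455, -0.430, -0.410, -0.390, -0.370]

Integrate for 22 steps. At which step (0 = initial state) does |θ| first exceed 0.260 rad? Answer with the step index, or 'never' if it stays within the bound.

apply F[0]=+10.000 → step 1: x=0.003, v=0.314, θ=0.167, ω=-0.787
apply F[1]=+9.379 → step 2: x=0.012, v=0.609, θ=0.144, ω=-1.532
apply F[2]=-1.894 → step 3: x=0.024, v=0.543, θ=0.116, ω=-1.273
apply F[3]=-1.196 → step 4: x=0.034, v=0.500, θ=0.092, ω=-1.094
apply F[4]=-1.112 → step 5: x=0.044, v=0.461, θ=0.072, ω=-0.937
apply F[5]=-1.012 → step 6: x=0.053, v=0.426, θ=0.055, ω=-0.802
apply F[6]=-0.929 → step 7: x=0.061, v=0.394, θ=0.040, ω=-0.684
apply F[7]=-0.858 → step 8: x=0.069, v=0.365, θ=0.027, ω=-0.583
apply F[8]=-0.795 → step 9: x=0.076, v=0.339, θ=0.016, ω=-0.495
apply F[9]=-0.740 → step 10: x=0.082, v=0.315, θ=0.007, ω=-0.419
apply F[10]=-0.690 → step 11: x=0.088, v=0.292, θ=-0.000, ω=-0.353
apply F[11]=-0.646 → step 12: x=0.094, v=0.271, θ=-0.007, ω=-0.296
apply F[12]=-0.607 → step 13: x=0.099, v=0.252, θ=-0.012, ω=-0.247
apply F[13]=-0.569 → step 14: x=0.104, v=0.235, θ=-0.017, ω=-0.204
apply F[14]=-0.538 → step 15: x=0.109, v=0.218, θ=-0.021, ω=-0.168
apply F[15]=-0.507 → step 16: x=0.113, v=0.203, θ=-0.024, ω=-0.136
apply F[16]=-0.479 → step 17: x=0.117, v=0.188, θ=-0.026, ω=-0.109
apply F[17]=-0.455 → step 18: x=0.120, v=0.175, θ=-0.028, ω=-0.085
apply F[18]=-0.430 → step 19: x=0.124, v=0.162, θ=-0.030, ω=-0.065
apply F[19]=-0.410 → step 20: x=0.127, v=0.150, θ=-0.031, ω=-0.048
apply F[20]=-0.390 → step 21: x=0.130, v=0.139, θ=-0.031, ω=-0.033
apply F[21]=-0.370 → step 22: x=0.132, v=0.128, θ=-0.032, ω=-0.020
max |θ| = 0.175 ≤ 0.260 over all 23 states.

Answer: never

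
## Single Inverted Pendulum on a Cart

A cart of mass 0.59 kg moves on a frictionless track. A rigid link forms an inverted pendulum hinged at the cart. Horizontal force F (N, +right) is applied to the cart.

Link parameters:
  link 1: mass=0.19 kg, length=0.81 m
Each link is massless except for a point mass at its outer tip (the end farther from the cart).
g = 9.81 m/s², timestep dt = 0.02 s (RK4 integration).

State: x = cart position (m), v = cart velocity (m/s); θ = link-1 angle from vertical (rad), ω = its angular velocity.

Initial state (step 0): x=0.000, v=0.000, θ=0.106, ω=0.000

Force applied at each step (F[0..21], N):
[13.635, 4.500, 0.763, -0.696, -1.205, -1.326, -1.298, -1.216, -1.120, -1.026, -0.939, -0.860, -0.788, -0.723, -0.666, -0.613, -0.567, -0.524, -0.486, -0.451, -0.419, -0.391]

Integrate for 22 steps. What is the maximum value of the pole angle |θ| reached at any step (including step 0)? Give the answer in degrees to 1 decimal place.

apply F[0]=+13.635 → step 1: x=0.005, v=0.454, θ=0.101, ω=-0.532
apply F[1]=+4.500 → step 2: x=0.015, v=0.600, θ=0.088, ω=-0.689
apply F[2]=+0.763 → step 3: x=0.027, v=0.621, θ=0.075, ω=-0.695
apply F[3]=-0.696 → step 4: x=0.039, v=0.594, θ=0.061, ω=-0.645
apply F[4]=-1.205 → step 5: x=0.051, v=0.550, θ=0.049, ω=-0.577
apply F[5]=-1.326 → step 6: x=0.061, v=0.502, θ=0.038, ω=-0.508
apply F[6]=-1.298 → step 7: x=0.071, v=0.456, θ=0.029, ω=-0.443
apply F[7]=-1.216 → step 8: x=0.080, v=0.413, θ=0.020, ω=-0.384
apply F[8]=-1.120 → step 9: x=0.088, v=0.374, θ=0.013, ω=-0.332
apply F[9]=-1.026 → step 10: x=0.095, v=0.339, θ=0.007, ω=-0.286
apply F[10]=-0.939 → step 11: x=0.101, v=0.307, θ=0.002, ω=-0.245
apply F[11]=-0.860 → step 12: x=0.107, v=0.278, θ=-0.003, ω=-0.209
apply F[12]=-0.788 → step 13: x=0.112, v=0.251, θ=-0.007, ω=-0.178
apply F[13]=-0.723 → step 14: x=0.117, v=0.227, θ=-0.010, ω=-0.150
apply F[14]=-0.666 → step 15: x=0.121, v=0.205, θ=-0.013, ω=-0.126
apply F[15]=-0.613 → step 16: x=0.125, v=0.185, θ=-0.015, ω=-0.105
apply F[16]=-0.567 → step 17: x=0.129, v=0.167, θ=-0.017, ω=-0.086
apply F[17]=-0.524 → step 18: x=0.132, v=0.151, θ=-0.018, ω=-0.070
apply F[18]=-0.486 → step 19: x=0.135, v=0.135, θ=-0.020, ω=-0.056
apply F[19]=-0.451 → step 20: x=0.137, v=0.121, θ=-0.021, ω=-0.043
apply F[20]=-0.419 → step 21: x=0.140, v=0.108, θ=-0.021, ω=-0.033
apply F[21]=-0.391 → step 22: x=0.142, v=0.096, θ=-0.022, ω=-0.023
Max |angle| over trajectory = 0.106 rad = 6.1°.

Answer: 6.1°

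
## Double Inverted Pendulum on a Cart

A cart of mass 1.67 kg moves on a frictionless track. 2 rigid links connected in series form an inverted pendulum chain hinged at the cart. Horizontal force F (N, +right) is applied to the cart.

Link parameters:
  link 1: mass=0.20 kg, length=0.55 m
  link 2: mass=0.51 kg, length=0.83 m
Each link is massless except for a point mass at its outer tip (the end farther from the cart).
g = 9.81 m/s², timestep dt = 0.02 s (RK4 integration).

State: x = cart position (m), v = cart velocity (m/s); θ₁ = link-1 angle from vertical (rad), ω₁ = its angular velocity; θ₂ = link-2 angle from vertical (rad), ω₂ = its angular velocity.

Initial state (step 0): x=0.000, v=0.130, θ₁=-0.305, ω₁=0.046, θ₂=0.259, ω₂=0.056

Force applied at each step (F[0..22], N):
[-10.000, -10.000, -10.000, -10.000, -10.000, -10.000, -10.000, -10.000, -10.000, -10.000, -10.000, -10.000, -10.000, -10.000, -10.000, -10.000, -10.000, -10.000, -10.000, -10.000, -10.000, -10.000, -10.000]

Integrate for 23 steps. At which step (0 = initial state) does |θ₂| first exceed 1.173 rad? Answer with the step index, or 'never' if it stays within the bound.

apply F[0]=-10.000 → step 1: x=0.002, v=0.026, θ₁=-0.306, ω₁=-0.144, θ₂=0.263, ω₂=0.344
apply F[1]=-10.000 → step 2: x=0.001, v=-0.078, θ₁=-0.311, ω₁=-0.329, θ₂=0.273, ω₂=0.630
apply F[2]=-10.000 → step 3: x=-0.002, v=-0.182, θ₁=-0.319, ω₁=-0.504, θ₂=0.288, ω₂=0.911
apply F[3]=-10.000 → step 4: x=-0.006, v=-0.287, θ₁=-0.331, ω₁=-0.664, θ₂=0.309, ω₂=1.184
apply F[4]=-10.000 → step 5: x=-0.013, v=-0.392, θ₁=-0.346, ω₁=-0.805, θ₂=0.335, ω₂=1.449
apply F[5]=-10.000 → step 6: x=-0.022, v=-0.499, θ₁=-0.363, ω₁=-0.922, θ₂=0.367, ω₂=1.703
apply F[6]=-10.000 → step 7: x=-0.033, v=-0.606, θ₁=-0.382, ω₁=-1.013, θ₂=0.404, ω₂=1.946
apply F[7]=-10.000 → step 8: x=-0.046, v=-0.713, θ₁=-0.403, ω₁=-1.074, θ₂=0.445, ω₂=2.179
apply F[8]=-10.000 → step 9: x=-0.062, v=-0.821, θ₁=-0.425, ω₁=-1.103, θ₂=0.491, ω₂=2.402
apply F[9]=-10.000 → step 10: x=-0.079, v=-0.930, θ₁=-0.447, ω₁=-1.099, θ₂=0.541, ω₂=2.618
apply F[10]=-10.000 → step 11: x=-0.099, v=-1.039, θ₁=-0.469, ω₁=-1.060, θ₂=0.595, ω₂=2.829
apply F[11]=-10.000 → step 12: x=-0.121, v=-1.148, θ₁=-0.489, ω₁=-0.985, θ₂=0.654, ω₂=3.039
apply F[12]=-10.000 → step 13: x=-0.145, v=-1.257, θ₁=-0.508, ω₁=-0.870, θ₂=0.717, ω₂=3.251
apply F[13]=-10.000 → step 14: x=-0.171, v=-1.365, θ₁=-0.524, ω₁=-0.711, θ₂=0.784, ω₂=3.468
apply F[14]=-10.000 → step 15: x=-0.199, v=-1.473, θ₁=-0.536, ω₁=-0.505, θ₂=0.856, ω₂=3.695
apply F[15]=-10.000 → step 16: x=-0.230, v=-1.581, θ₁=-0.544, ω₁=-0.244, θ₂=0.932, ω₂=3.935
apply F[16]=-10.000 → step 17: x=-0.262, v=-1.687, θ₁=-0.545, ω₁=0.079, θ₂=1.013, ω₂=4.191
apply F[17]=-10.000 → step 18: x=-0.297, v=-1.793, θ₁=-0.540, ω₁=0.474, θ₂=1.100, ω₂=4.466
apply F[18]=-10.000 → step 19: x=-0.334, v=-1.898, θ₁=-0.526, ω₁=0.949, θ₂=1.192, ω₂=4.761
apply F[19]=-10.000 → step 20: x=-0.373, v=-2.002, θ₁=-0.501, ω₁=1.516, θ₂=1.290, ω₂=5.075
apply F[20]=-10.000 → step 21: x=-0.414, v=-2.106, θ₁=-0.465, ω₁=2.183, θ₂=1.395, ω₂=5.401
apply F[21]=-10.000 → step 22: x=-0.457, v=-2.211, θ₁=-0.413, ω₁=2.953, θ₂=1.506, ω₂=5.729
apply F[22]=-10.000 → step 23: x=-0.503, v=-2.319, θ₁=-0.346, ω₁=3.822, θ₂=1.624, ω₂=6.035
|θ₂| = 1.192 > 1.173 first at step 19.

Answer: 19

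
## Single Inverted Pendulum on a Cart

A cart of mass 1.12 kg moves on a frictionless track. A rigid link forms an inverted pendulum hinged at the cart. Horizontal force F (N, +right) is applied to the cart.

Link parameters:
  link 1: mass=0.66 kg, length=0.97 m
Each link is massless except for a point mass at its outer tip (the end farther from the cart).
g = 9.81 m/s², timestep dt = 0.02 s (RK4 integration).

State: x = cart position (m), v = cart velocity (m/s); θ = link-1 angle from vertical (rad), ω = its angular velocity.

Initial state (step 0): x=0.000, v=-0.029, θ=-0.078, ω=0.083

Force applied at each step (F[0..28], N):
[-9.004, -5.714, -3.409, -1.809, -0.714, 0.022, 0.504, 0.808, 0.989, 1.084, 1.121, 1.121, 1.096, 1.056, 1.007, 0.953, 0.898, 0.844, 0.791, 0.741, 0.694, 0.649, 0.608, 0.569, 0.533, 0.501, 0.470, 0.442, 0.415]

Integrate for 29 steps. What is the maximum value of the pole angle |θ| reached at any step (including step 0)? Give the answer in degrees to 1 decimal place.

Answer: 4.5°

Derivation:
apply F[0]=-9.004 → step 1: x=-0.002, v=-0.180, θ=-0.075, ω=0.223
apply F[1]=-5.714 → step 2: x=-0.007, v=-0.274, θ=-0.070, ω=0.305
apply F[2]=-3.409 → step 3: x=-0.013, v=-0.327, θ=-0.063, ω=0.346
apply F[3]=-1.809 → step 4: x=-0.019, v=-0.353, θ=-0.056, ω=0.360
apply F[4]=-0.714 → step 5: x=-0.027, v=-0.359, θ=-0.049, ω=0.356
apply F[5]=+0.022 → step 6: x=-0.034, v=-0.354, θ=-0.042, ω=0.341
apply F[6]=+0.504 → step 7: x=-0.041, v=-0.340, θ=-0.035, ω=0.320
apply F[7]=+0.808 → step 8: x=-0.047, v=-0.322, θ=-0.029, ω=0.295
apply F[8]=+0.989 → step 9: x=-0.053, v=-0.302, θ=-0.024, ω=0.268
apply F[9]=+1.084 → step 10: x=-0.059, v=-0.280, θ=-0.019, ω=0.241
apply F[10]=+1.121 → step 11: x=-0.065, v=-0.258, θ=-0.014, ω=0.215
apply F[11]=+1.121 → step 12: x=-0.070, v=-0.236, θ=-0.010, ω=0.191
apply F[12]=+1.096 → step 13: x=-0.074, v=-0.216, θ=-0.006, ω=0.168
apply F[13]=+1.056 → step 14: x=-0.078, v=-0.197, θ=-0.003, ω=0.147
apply F[14]=+1.007 → step 15: x=-0.082, v=-0.178, θ=-0.000, ω=0.128
apply F[15]=+0.953 → step 16: x=-0.085, v=-0.161, θ=0.002, ω=0.111
apply F[16]=+0.898 → step 17: x=-0.088, v=-0.146, θ=0.004, ω=0.095
apply F[17]=+0.844 → step 18: x=-0.091, v=-0.131, θ=0.006, ω=0.081
apply F[18]=+0.791 → step 19: x=-0.094, v=-0.118, θ=0.007, ω=0.069
apply F[19]=+0.741 → step 20: x=-0.096, v=-0.106, θ=0.009, ω=0.058
apply F[20]=+0.694 → step 21: x=-0.098, v=-0.094, θ=0.010, ω=0.048
apply F[21]=+0.649 → step 22: x=-0.100, v=-0.084, θ=0.011, ω=0.039
apply F[22]=+0.608 → step 23: x=-0.101, v=-0.074, θ=0.011, ω=0.032
apply F[23]=+0.569 → step 24: x=-0.103, v=-0.065, θ=0.012, ω=0.025
apply F[24]=+0.533 → step 25: x=-0.104, v=-0.057, θ=0.012, ω=0.019
apply F[25]=+0.501 → step 26: x=-0.105, v=-0.050, θ=0.013, ω=0.014
apply F[26]=+0.470 → step 27: x=-0.106, v=-0.043, θ=0.013, ω=0.009
apply F[27]=+0.442 → step 28: x=-0.107, v=-0.037, θ=0.013, ω=0.005
apply F[28]=+0.415 → step 29: x=-0.107, v=-0.031, θ=0.013, ω=0.002
Max |angle| over trajectory = 0.078 rad = 4.5°.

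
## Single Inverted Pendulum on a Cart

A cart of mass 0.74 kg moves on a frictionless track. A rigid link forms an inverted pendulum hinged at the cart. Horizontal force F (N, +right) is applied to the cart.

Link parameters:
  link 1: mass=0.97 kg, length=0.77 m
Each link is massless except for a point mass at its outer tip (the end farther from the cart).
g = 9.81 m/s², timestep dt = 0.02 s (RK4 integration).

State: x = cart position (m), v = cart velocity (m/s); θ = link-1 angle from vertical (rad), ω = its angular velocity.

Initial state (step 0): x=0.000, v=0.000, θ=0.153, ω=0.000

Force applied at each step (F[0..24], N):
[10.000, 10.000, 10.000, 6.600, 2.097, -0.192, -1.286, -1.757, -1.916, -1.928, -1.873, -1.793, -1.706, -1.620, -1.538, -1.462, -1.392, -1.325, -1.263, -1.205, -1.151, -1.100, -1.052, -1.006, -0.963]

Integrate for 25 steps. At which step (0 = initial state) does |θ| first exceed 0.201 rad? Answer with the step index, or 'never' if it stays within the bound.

apply F[0]=+10.000 → step 1: x=0.002, v=0.225, θ=0.151, ω=-0.250
apply F[1]=+10.000 → step 2: x=0.009, v=0.452, θ=0.143, ω=-0.505
apply F[2]=+10.000 → step 3: x=0.020, v=0.683, θ=0.130, ω=-0.767
apply F[3]=+6.600 → step 4: x=0.035, v=0.829, θ=0.113, ω=-0.924
apply F[4]=+2.097 → step 5: x=0.052, v=0.861, θ=0.095, ω=-0.938
apply F[5]=-0.192 → step 6: x=0.069, v=0.835, θ=0.077, ω=-0.884
apply F[6]=-1.286 → step 7: x=0.085, v=0.784, θ=0.060, ω=-0.800
apply F[7]=-1.757 → step 8: x=0.101, v=0.724, θ=0.045, ω=-0.709
apply F[8]=-1.916 → step 9: x=0.114, v=0.663, θ=0.031, ω=-0.620
apply F[9]=-1.928 → step 10: x=0.127, v=0.605, θ=0.020, ω=-0.538
apply F[10]=-1.873 → step 11: x=0.139, v=0.551, θ=0.010, ω=-0.464
apply F[11]=-1.793 → step 12: x=0.149, v=0.501, θ=0.001, ω=-0.398
apply F[12]=-1.706 → step 13: x=0.159, v=0.455, θ=-0.006, ω=-0.339
apply F[13]=-1.620 → step 14: x=0.167, v=0.414, θ=-0.012, ω=-0.288
apply F[14]=-1.538 → step 15: x=0.175, v=0.376, θ=-0.018, ω=-0.243
apply F[15]=-1.462 → step 16: x=0.183, v=0.342, θ=-0.022, ω=-0.204
apply F[16]=-1.392 → step 17: x=0.189, v=0.310, θ=-0.026, ω=-0.169
apply F[17]=-1.325 → step 18: x=0.195, v=0.282, θ=-0.029, ω=-0.139
apply F[18]=-1.263 → step 19: x=0.200, v=0.255, θ=-0.032, ω=-0.112
apply F[19]=-1.205 → step 20: x=0.205, v=0.231, θ=-0.034, ω=-0.089
apply F[20]=-1.151 → step 21: x=0.210, v=0.209, θ=-0.035, ω=-0.069
apply F[21]=-1.100 → step 22: x=0.214, v=0.188, θ=-0.036, ω=-0.052
apply F[22]=-1.052 → step 23: x=0.217, v=0.170, θ=-0.037, ω=-0.036
apply F[23]=-1.006 → step 24: x=0.220, v=0.152, θ=-0.038, ω=-0.023
apply F[24]=-0.963 → step 25: x=0.223, v=0.136, θ=-0.038, ω=-0.012
max |θ| = 0.153 ≤ 0.201 over all 26 states.

Answer: never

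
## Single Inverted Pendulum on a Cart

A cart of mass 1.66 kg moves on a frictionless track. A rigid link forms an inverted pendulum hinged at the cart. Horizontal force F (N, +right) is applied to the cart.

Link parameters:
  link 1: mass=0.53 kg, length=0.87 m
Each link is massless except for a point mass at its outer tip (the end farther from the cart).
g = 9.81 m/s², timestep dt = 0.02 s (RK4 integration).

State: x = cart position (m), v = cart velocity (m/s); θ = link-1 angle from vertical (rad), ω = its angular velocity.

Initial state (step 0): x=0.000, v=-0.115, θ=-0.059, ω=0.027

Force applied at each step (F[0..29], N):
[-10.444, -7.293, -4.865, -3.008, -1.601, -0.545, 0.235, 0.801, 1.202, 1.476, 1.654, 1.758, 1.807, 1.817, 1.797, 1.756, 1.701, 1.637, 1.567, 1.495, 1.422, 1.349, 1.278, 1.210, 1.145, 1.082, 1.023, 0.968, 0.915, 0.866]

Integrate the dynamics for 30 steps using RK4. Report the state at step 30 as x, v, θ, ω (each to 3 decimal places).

Answer: x=-0.154, v=-0.068, θ=0.027, ω=-0.015

Derivation:
apply F[0]=-10.444 → step 1: x=-0.004, v=-0.237, θ=-0.057, ω=0.154
apply F[1]=-7.293 → step 2: x=-0.009, v=-0.321, θ=-0.053, ω=0.238
apply F[2]=-4.865 → step 3: x=-0.016, v=-0.377, θ=-0.048, ω=0.290
apply F[3]=-3.008 → step 4: x=-0.024, v=-0.410, θ=-0.042, ω=0.319
apply F[4]=-1.601 → step 5: x=-0.032, v=-0.427, θ=-0.035, ω=0.329
apply F[5]=-0.545 → step 6: x=-0.041, v=-0.432, θ=-0.029, ω=0.327
apply F[6]=+0.235 → step 7: x=-0.050, v=-0.427, θ=-0.022, ω=0.316
apply F[7]=+0.801 → step 8: x=-0.058, v=-0.416, θ=-0.016, ω=0.300
apply F[8]=+1.202 → step 9: x=-0.066, v=-0.401, θ=-0.010, ω=0.279
apply F[9]=+1.476 → step 10: x=-0.074, v=-0.383, θ=-0.005, ω=0.256
apply F[10]=+1.654 → step 11: x=-0.081, v=-0.363, θ=-0.000, ω=0.233
apply F[11]=+1.758 → step 12: x=-0.088, v=-0.342, θ=0.004, ω=0.209
apply F[12]=+1.807 → step 13: x=-0.095, v=-0.320, θ=0.008, ω=0.186
apply F[13]=+1.817 → step 14: x=-0.101, v=-0.299, θ=0.012, ω=0.163
apply F[14]=+1.797 → step 15: x=-0.107, v=-0.278, θ=0.015, ω=0.142
apply F[15]=+1.756 → step 16: x=-0.112, v=-0.258, θ=0.017, ω=0.123
apply F[16]=+1.701 → step 17: x=-0.117, v=-0.239, θ=0.020, ω=0.105
apply F[17]=+1.637 → step 18: x=-0.122, v=-0.220, θ=0.022, ω=0.088
apply F[18]=+1.567 → step 19: x=-0.126, v=-0.203, θ=0.023, ω=0.073
apply F[19]=+1.495 → step 20: x=-0.130, v=-0.186, θ=0.024, ω=0.060
apply F[20]=+1.422 → step 21: x=-0.134, v=-0.171, θ=0.026, ω=0.047
apply F[21]=+1.349 → step 22: x=-0.137, v=-0.156, θ=0.026, ω=0.036
apply F[22]=+1.278 → step 23: x=-0.140, v=-0.142, θ=0.027, ω=0.027
apply F[23]=+1.210 → step 24: x=-0.143, v=-0.130, θ=0.027, ω=0.018
apply F[24]=+1.145 → step 25: x=-0.145, v=-0.117, θ=0.028, ω=0.010
apply F[25]=+1.082 → step 26: x=-0.147, v=-0.106, θ=0.028, ω=0.004
apply F[26]=+1.023 → step 27: x=-0.149, v=-0.096, θ=0.028, ω=-0.002
apply F[27]=+0.968 → step 28: x=-0.151, v=-0.086, θ=0.028, ω=-0.007
apply F[28]=+0.915 → step 29: x=-0.153, v=-0.076, θ=0.028, ω=-0.012
apply F[29]=+0.866 → step 30: x=-0.154, v=-0.068, θ=0.027, ω=-0.015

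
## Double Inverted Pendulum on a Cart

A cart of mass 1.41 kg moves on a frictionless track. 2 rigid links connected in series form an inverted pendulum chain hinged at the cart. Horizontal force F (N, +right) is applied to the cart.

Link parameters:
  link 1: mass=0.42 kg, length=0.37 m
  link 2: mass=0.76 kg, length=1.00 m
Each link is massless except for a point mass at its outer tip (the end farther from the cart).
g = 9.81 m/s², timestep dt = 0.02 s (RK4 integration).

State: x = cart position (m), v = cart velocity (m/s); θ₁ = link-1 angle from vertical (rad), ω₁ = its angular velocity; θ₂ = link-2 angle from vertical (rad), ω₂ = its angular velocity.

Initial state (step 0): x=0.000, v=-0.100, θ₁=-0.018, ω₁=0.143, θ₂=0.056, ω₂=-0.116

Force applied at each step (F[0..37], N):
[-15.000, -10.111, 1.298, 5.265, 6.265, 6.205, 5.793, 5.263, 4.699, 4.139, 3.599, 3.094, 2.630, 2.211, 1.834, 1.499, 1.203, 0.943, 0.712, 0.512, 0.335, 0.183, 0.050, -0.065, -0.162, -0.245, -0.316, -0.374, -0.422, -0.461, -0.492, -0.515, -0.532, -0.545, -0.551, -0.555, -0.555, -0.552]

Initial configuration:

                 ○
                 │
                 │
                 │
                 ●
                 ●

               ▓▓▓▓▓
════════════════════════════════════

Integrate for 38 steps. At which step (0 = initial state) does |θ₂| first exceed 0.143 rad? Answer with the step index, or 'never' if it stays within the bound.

apply F[0]=-15.000 → step 1: x=-0.004, v=-0.310, θ₁=-0.010, ω₁=0.637, θ₂=0.054, ω₂=-0.077
apply F[1]=-10.111 → step 2: x=-0.012, v=-0.453, θ₁=0.006, ω₁=0.969, θ₂=0.053, ω₂=-0.047
apply F[2]=+1.298 → step 3: x=-0.021, v=-0.437, θ₁=0.024, ω₁=0.900, θ₂=0.052, ω₂=-0.028
apply F[3]=+5.265 → step 4: x=-0.029, v=-0.368, θ₁=0.040, ω₁=0.711, θ₂=0.052, ω₂=-0.017
apply F[4]=+6.265 → step 5: x=-0.035, v=-0.287, θ₁=0.053, ω₁=0.513, θ₂=0.051, ω₂=-0.015
apply F[5]=+6.205 → step 6: x=-0.040, v=-0.208, θ₁=0.061, ω₁=0.337, θ₂=0.051, ω₂=-0.018
apply F[6]=+5.793 → step 7: x=-0.044, v=-0.137, θ₁=0.066, ω₁=0.191, θ₂=0.051, ω₂=-0.025
apply F[7]=+5.263 → step 8: x=-0.046, v=-0.073, θ₁=0.069, ω₁=0.073, θ₂=0.050, ω₂=-0.035
apply F[8]=+4.699 → step 9: x=-0.047, v=-0.018, θ₁=0.070, ω₁=-0.019, θ₂=0.049, ω₂=-0.046
apply F[9]=+4.139 → step 10: x=-0.047, v=0.029, θ₁=0.068, ω₁=-0.090, θ₂=0.048, ω₂=-0.058
apply F[10]=+3.599 → step 11: x=-0.046, v=0.069, θ₁=0.066, ω₁=-0.142, θ₂=0.047, ω₂=-0.069
apply F[11]=+3.094 → step 12: x=-0.044, v=0.102, θ₁=0.063, ω₁=-0.180, θ₂=0.045, ω₂=-0.079
apply F[12]=+2.630 → step 13: x=-0.042, v=0.129, θ₁=0.059, ω₁=-0.205, θ₂=0.044, ω₂=-0.088
apply F[13]=+2.211 → step 14: x=-0.039, v=0.151, θ₁=0.055, ω₁=-0.221, θ₂=0.042, ω₂=-0.096
apply F[14]=+1.834 → step 15: x=-0.036, v=0.169, θ₁=0.050, ω₁=-0.229, θ₂=0.040, ω₂=-0.102
apply F[15]=+1.499 → step 16: x=-0.032, v=0.182, θ₁=0.046, ω₁=-0.230, θ₂=0.038, ω₂=-0.107
apply F[16]=+1.203 → step 17: x=-0.028, v=0.192, θ₁=0.041, ω₁=-0.228, θ₂=0.036, ω₂=-0.111
apply F[17]=+0.943 → step 18: x=-0.024, v=0.199, θ₁=0.037, ω₁=-0.222, θ₂=0.033, ω₂=-0.114
apply F[18]=+0.712 → step 19: x=-0.020, v=0.203, θ₁=0.032, ω₁=-0.213, θ₂=0.031, ω₂=-0.115
apply F[19]=+0.512 → step 20: x=-0.016, v=0.206, θ₁=0.028, ω₁=-0.203, θ₂=0.029, ω₂=-0.115
apply F[20]=+0.335 → step 21: x=-0.012, v=0.206, θ₁=0.024, ω₁=-0.191, θ₂=0.027, ω₂=-0.114
apply F[21]=+0.183 → step 22: x=-0.008, v=0.205, θ₁=0.021, ω₁=-0.179, θ₂=0.024, ω₂=-0.113
apply F[22]=+0.050 → step 23: x=-0.004, v=0.203, θ₁=0.017, ω₁=-0.167, θ₂=0.022, ω₂=-0.110
apply F[23]=-0.065 → step 24: x=0.000, v=0.199, θ₁=0.014, ω₁=-0.155, θ₂=0.020, ω₂=-0.107
apply F[24]=-0.162 → step 25: x=0.004, v=0.195, θ₁=0.011, ω₁=-0.142, θ₂=0.018, ω₂=-0.104
apply F[25]=-0.245 → step 26: x=0.008, v=0.190, θ₁=0.008, ω₁=-0.130, θ₂=0.016, ω₂=-0.100
apply F[26]=-0.316 → step 27: x=0.012, v=0.184, θ₁=0.006, ω₁=-0.119, θ₂=0.014, ω₂=-0.096
apply F[27]=-0.374 → step 28: x=0.015, v=0.178, θ₁=0.004, ω₁=-0.108, θ₂=0.012, ω₂=-0.091
apply F[28]=-0.422 → step 29: x=0.019, v=0.172, θ₁=0.002, ω₁=-0.097, θ₂=0.010, ω₂=-0.087
apply F[29]=-0.461 → step 30: x=0.022, v=0.165, θ₁=-0.000, ω₁=-0.087, θ₂=0.008, ω₂=-0.082
apply F[30]=-0.492 → step 31: x=0.025, v=0.158, θ₁=-0.002, ω₁=-0.078, θ₂=0.007, ω₂=-0.077
apply F[31]=-0.515 → step 32: x=0.028, v=0.151, θ₁=-0.003, ω₁=-0.069, θ₂=0.005, ω₂=-0.072
apply F[32]=-0.532 → step 33: x=0.031, v=0.144, θ₁=-0.005, ω₁=-0.061, θ₂=0.004, ω₂=-0.067
apply F[33]=-0.545 → step 34: x=0.034, v=0.138, θ₁=-0.006, ω₁=-0.053, θ₂=0.003, ω₂=-0.063
apply F[34]=-0.551 → step 35: x=0.037, v=0.131, θ₁=-0.007, ω₁=-0.047, θ₂=0.001, ω₂=-0.058
apply F[35]=-0.555 → step 36: x=0.039, v=0.124, θ₁=-0.008, ω₁=-0.040, θ₂=0.000, ω₂=-0.054
apply F[36]=-0.555 → step 37: x=0.042, v=0.118, θ₁=-0.008, ω₁=-0.034, θ₂=-0.001, ω₂=-0.049
apply F[37]=-0.552 → step 38: x=0.044, v=0.111, θ₁=-0.009, ω₁=-0.029, θ₂=-0.002, ω₂=-0.045
max |θ₂| = 0.056 ≤ 0.143 over all 39 states.

Answer: never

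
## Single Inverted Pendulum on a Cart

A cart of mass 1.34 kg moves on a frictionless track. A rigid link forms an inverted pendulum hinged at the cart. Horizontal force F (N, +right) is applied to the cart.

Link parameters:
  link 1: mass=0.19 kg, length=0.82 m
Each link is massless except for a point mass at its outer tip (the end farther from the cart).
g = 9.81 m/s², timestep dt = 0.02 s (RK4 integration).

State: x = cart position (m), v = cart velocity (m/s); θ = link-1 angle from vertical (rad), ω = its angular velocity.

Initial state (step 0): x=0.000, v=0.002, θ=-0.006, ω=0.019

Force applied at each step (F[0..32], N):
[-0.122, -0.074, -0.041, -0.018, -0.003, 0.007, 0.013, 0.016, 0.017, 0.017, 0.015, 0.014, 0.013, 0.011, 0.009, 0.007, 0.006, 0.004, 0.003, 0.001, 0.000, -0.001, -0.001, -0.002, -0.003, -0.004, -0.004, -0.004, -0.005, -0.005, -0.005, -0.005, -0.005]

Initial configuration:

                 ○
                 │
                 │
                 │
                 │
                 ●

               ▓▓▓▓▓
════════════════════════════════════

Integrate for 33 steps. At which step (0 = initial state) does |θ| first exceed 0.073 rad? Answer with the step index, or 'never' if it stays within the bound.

Answer: never

Derivation:
apply F[0]=-0.122 → step 1: x=0.000, v=0.000, θ=-0.006, ω=0.020
apply F[1]=-0.074 → step 2: x=0.000, v=-0.001, θ=-0.005, ω=0.020
apply F[2]=-0.041 → step 3: x=0.000, v=-0.001, θ=-0.005, ω=0.019
apply F[3]=-0.018 → step 4: x=-0.000, v=-0.001, θ=-0.004, ω=0.018
apply F[4]=-0.003 → step 5: x=-0.000, v=-0.001, θ=-0.004, ω=0.017
apply F[5]=+0.007 → step 6: x=-0.000, v=-0.001, θ=-0.004, ω=0.016
apply F[6]=+0.013 → step 7: x=-0.000, v=-0.001, θ=-0.004, ω=0.014
apply F[7]=+0.016 → step 8: x=-0.000, v=-0.000, θ=-0.003, ω=0.013
apply F[8]=+0.017 → step 9: x=-0.000, v=0.000, θ=-0.003, ω=0.012
apply F[9]=+0.017 → step 10: x=-0.000, v=0.000, θ=-0.003, ω=0.011
apply F[10]=+0.015 → step 11: x=-0.000, v=0.001, θ=-0.003, ω=0.010
apply F[11]=+0.014 → step 12: x=-0.000, v=0.001, θ=-0.002, ω=0.009
apply F[12]=+0.013 → step 13: x=-0.000, v=0.001, θ=-0.002, ω=0.008
apply F[13]=+0.011 → step 14: x=-0.000, v=0.001, θ=-0.002, ω=0.007
apply F[14]=+0.009 → step 15: x=0.000, v=0.002, θ=-0.002, ω=0.007
apply F[15]=+0.007 → step 16: x=0.000, v=0.002, θ=-0.002, ω=0.006
apply F[16]=+0.006 → step 17: x=0.000, v=0.002, θ=-0.002, ω=0.005
apply F[17]=+0.004 → step 18: x=0.000, v=0.002, θ=-0.002, ω=0.005
apply F[18]=+0.003 → step 19: x=0.000, v=0.002, θ=-0.001, ω=0.005
apply F[19]=+0.001 → step 20: x=0.000, v=0.002, θ=-0.001, ω=0.004
apply F[20]=+0.000 → step 21: x=0.000, v=0.002, θ=-0.001, ω=0.004
apply F[21]=-0.001 → step 22: x=0.000, v=0.002, θ=-0.001, ω=0.003
apply F[22]=-0.001 → step 23: x=0.000, v=0.002, θ=-0.001, ω=0.003
apply F[23]=-0.002 → step 24: x=0.000, v=0.002, θ=-0.001, ω=0.003
apply F[24]=-0.003 → step 25: x=0.000, v=0.002, θ=-0.001, ω=0.003
apply F[25]=-0.004 → step 26: x=0.000, v=0.002, θ=-0.001, ω=0.002
apply F[26]=-0.004 → step 27: x=0.001, v=0.002, θ=-0.001, ω=0.002
apply F[27]=-0.004 → step 28: x=0.001, v=0.002, θ=-0.001, ω=0.002
apply F[28]=-0.005 → step 29: x=0.001, v=0.002, θ=-0.001, ω=0.002
apply F[29]=-0.005 → step 30: x=0.001, v=0.002, θ=-0.001, ω=0.002
apply F[30]=-0.005 → step 31: x=0.001, v=0.002, θ=-0.001, ω=0.002
apply F[31]=-0.005 → step 32: x=0.001, v=0.002, θ=-0.001, ω=0.002
apply F[32]=-0.005 → step 33: x=0.001, v=0.002, θ=-0.001, ω=0.001
max |θ| = 0.006 ≤ 0.073 over all 34 states.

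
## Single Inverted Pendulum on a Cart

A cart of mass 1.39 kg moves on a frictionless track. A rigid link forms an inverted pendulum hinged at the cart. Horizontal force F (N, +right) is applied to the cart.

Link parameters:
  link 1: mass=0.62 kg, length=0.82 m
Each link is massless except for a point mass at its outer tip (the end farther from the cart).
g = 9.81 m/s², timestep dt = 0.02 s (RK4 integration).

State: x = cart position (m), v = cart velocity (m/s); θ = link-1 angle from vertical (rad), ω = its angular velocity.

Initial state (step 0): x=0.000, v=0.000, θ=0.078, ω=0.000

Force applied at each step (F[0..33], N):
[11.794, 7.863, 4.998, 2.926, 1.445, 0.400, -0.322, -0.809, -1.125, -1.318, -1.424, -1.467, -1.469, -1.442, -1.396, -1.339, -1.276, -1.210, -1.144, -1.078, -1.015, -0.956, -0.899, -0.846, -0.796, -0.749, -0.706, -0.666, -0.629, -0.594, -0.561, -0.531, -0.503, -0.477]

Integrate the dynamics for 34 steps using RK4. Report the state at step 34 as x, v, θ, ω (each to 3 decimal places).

apply F[0]=+11.794 → step 1: x=0.002, v=0.163, θ=0.076, ω=-0.179
apply F[1]=+7.863 → step 2: x=0.006, v=0.269, θ=0.072, ω=-0.291
apply F[2]=+4.998 → step 3: x=0.012, v=0.335, θ=0.065, ω=-0.355
apply F[3]=+2.926 → step 4: x=0.019, v=0.372, θ=0.058, ω=-0.385
apply F[4]=+1.445 → step 5: x=0.027, v=0.388, θ=0.050, ω=-0.391
apply F[5]=+0.400 → step 6: x=0.034, v=0.389, θ=0.042, ω=-0.383
apply F[6]=-0.322 → step 7: x=0.042, v=0.382, θ=0.035, ω=-0.364
apply F[7]=-0.809 → step 8: x=0.050, v=0.367, θ=0.028, ω=-0.339
apply F[8]=-1.125 → step 9: x=0.057, v=0.349, θ=0.021, ω=-0.311
apply F[9]=-1.318 → step 10: x=0.064, v=0.328, θ=0.015, ω=-0.281
apply F[10]=-1.424 → step 11: x=0.070, v=0.307, θ=0.010, ω=-0.252
apply F[11]=-1.467 → step 12: x=0.076, v=0.285, θ=0.005, ω=-0.224
apply F[12]=-1.469 → step 13: x=0.081, v=0.264, θ=0.001, ω=-0.197
apply F[13]=-1.442 → step 14: x=0.086, v=0.243, θ=-0.003, ω=-0.172
apply F[14]=-1.396 → step 15: x=0.091, v=0.223, θ=-0.006, ω=-0.149
apply F[15]=-1.339 → step 16: x=0.095, v=0.205, θ=-0.009, ω=-0.128
apply F[16]=-1.276 → step 17: x=0.099, v=0.187, θ=-0.011, ω=-0.109
apply F[17]=-1.210 → step 18: x=0.103, v=0.171, θ=-0.013, ω=-0.092
apply F[18]=-1.144 → step 19: x=0.106, v=0.156, θ=-0.015, ω=-0.076
apply F[19]=-1.078 → step 20: x=0.109, v=0.141, θ=-0.016, ω=-0.063
apply F[20]=-1.015 → step 21: x=0.112, v=0.128, θ=-0.017, ω=-0.051
apply F[21]=-0.956 → step 22: x=0.114, v=0.116, θ=-0.018, ω=-0.040
apply F[22]=-0.899 → step 23: x=0.116, v=0.105, θ=-0.019, ω=-0.031
apply F[23]=-0.846 → step 24: x=0.118, v=0.094, θ=-0.019, ω=-0.023
apply F[24]=-0.796 → step 25: x=0.120, v=0.084, θ=-0.020, ω=-0.015
apply F[25]=-0.749 → step 26: x=0.122, v=0.075, θ=-0.020, ω=-0.009
apply F[26]=-0.706 → step 27: x=0.123, v=0.067, θ=-0.020, ω=-0.004
apply F[27]=-0.666 → step 28: x=0.124, v=0.059, θ=-0.020, ω=0.001
apply F[28]=-0.629 → step 29: x=0.126, v=0.052, θ=-0.020, ω=0.005
apply F[29]=-0.594 → step 30: x=0.126, v=0.045, θ=-0.020, ω=0.009
apply F[30]=-0.561 → step 31: x=0.127, v=0.039, θ=-0.020, ω=0.012
apply F[31]=-0.531 → step 32: x=0.128, v=0.033, θ=-0.019, ω=0.014
apply F[32]=-0.503 → step 33: x=0.129, v=0.027, θ=-0.019, ω=0.016
apply F[33]=-0.477 → step 34: x=0.129, v=0.022, θ=-0.019, ω=0.018

Answer: x=0.129, v=0.022, θ=-0.019, ω=0.018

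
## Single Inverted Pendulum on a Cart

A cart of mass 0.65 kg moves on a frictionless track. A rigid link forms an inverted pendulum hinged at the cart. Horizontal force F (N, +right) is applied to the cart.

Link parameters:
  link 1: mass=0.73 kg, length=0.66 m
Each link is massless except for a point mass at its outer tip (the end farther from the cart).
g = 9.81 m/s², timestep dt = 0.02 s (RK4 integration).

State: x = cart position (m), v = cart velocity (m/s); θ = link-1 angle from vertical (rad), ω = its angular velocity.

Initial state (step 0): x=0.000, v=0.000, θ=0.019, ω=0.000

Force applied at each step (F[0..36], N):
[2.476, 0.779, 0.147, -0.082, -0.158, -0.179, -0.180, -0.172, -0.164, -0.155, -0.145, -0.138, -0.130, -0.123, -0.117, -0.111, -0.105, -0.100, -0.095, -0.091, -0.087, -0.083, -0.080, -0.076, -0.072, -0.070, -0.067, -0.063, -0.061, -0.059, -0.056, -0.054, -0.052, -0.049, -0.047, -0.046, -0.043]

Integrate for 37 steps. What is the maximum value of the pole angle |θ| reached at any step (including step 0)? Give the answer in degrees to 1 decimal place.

apply F[0]=+2.476 → step 1: x=0.001, v=0.072, θ=0.018, ω=-0.104
apply F[1]=+0.779 → step 2: x=0.002, v=0.092, θ=0.016, ω=-0.129
apply F[2]=+0.147 → step 3: x=0.004, v=0.094, θ=0.013, ω=-0.127
apply F[3]=-0.082 → step 4: x=0.006, v=0.089, θ=0.011, ω=-0.116
apply F[4]=-0.158 → step 5: x=0.008, v=0.082, θ=0.008, ω=-0.102
apply F[5]=-0.179 → step 6: x=0.009, v=0.074, θ=0.007, ω=-0.089
apply F[6]=-0.180 → step 7: x=0.011, v=0.068, θ=0.005, ω=-0.077
apply F[7]=-0.172 → step 8: x=0.012, v=0.061, θ=0.003, ω=-0.067
apply F[8]=-0.164 → step 9: x=0.013, v=0.056, θ=0.002, ω=-0.057
apply F[9]=-0.155 → step 10: x=0.014, v=0.051, θ=0.001, ω=-0.049
apply F[10]=-0.145 → step 11: x=0.015, v=0.046, θ=0.000, ω=-0.042
apply F[11]=-0.138 → step 12: x=0.016, v=0.042, θ=-0.001, ω=-0.035
apply F[12]=-0.130 → step 13: x=0.017, v=0.038, θ=-0.001, ω=-0.030
apply F[13]=-0.123 → step 14: x=0.018, v=0.035, θ=-0.002, ω=-0.025
apply F[14]=-0.117 → step 15: x=0.018, v=0.031, θ=-0.002, ω=-0.021
apply F[15]=-0.111 → step 16: x=0.019, v=0.028, θ=-0.003, ω=-0.017
apply F[16]=-0.105 → step 17: x=0.019, v=0.026, θ=-0.003, ω=-0.014
apply F[17]=-0.100 → step 18: x=0.020, v=0.023, θ=-0.003, ω=-0.011
apply F[18]=-0.095 → step 19: x=0.020, v=0.021, θ=-0.003, ω=-0.009
apply F[19]=-0.091 → step 20: x=0.021, v=0.019, θ=-0.003, ω=-0.007
apply F[20]=-0.087 → step 21: x=0.021, v=0.017, θ=-0.004, ω=-0.005
apply F[21]=-0.083 → step 22: x=0.021, v=0.016, θ=-0.004, ω=-0.003
apply F[22]=-0.080 → step 23: x=0.022, v=0.014, θ=-0.004, ω=-0.002
apply F[23]=-0.076 → step 24: x=0.022, v=0.012, θ=-0.004, ω=-0.001
apply F[24]=-0.072 → step 25: x=0.022, v=0.011, θ=-0.004, ω=0.000
apply F[25]=-0.070 → step 26: x=0.022, v=0.010, θ=-0.004, ω=0.001
apply F[26]=-0.067 → step 27: x=0.023, v=0.008, θ=-0.004, ω=0.002
apply F[27]=-0.063 → step 28: x=0.023, v=0.007, θ=-0.004, ω=0.002
apply F[28]=-0.061 → step 29: x=0.023, v=0.006, θ=-0.004, ω=0.003
apply F[29]=-0.059 → step 30: x=0.023, v=0.005, θ=-0.004, ω=0.003
apply F[30]=-0.056 → step 31: x=0.023, v=0.004, θ=-0.004, ω=0.004
apply F[31]=-0.054 → step 32: x=0.023, v=0.003, θ=-0.003, ω=0.004
apply F[32]=-0.052 → step 33: x=0.023, v=0.003, θ=-0.003, ω=0.004
apply F[33]=-0.049 → step 34: x=0.023, v=0.002, θ=-0.003, ω=0.004
apply F[34]=-0.047 → step 35: x=0.023, v=0.001, θ=-0.003, ω=0.004
apply F[35]=-0.046 → step 36: x=0.023, v=0.000, θ=-0.003, ω=0.004
apply F[36]=-0.043 → step 37: x=0.023, v=-0.000, θ=-0.003, ω=0.005
Max |angle| over trajectory = 0.019 rad = 1.1°.

Answer: 1.1°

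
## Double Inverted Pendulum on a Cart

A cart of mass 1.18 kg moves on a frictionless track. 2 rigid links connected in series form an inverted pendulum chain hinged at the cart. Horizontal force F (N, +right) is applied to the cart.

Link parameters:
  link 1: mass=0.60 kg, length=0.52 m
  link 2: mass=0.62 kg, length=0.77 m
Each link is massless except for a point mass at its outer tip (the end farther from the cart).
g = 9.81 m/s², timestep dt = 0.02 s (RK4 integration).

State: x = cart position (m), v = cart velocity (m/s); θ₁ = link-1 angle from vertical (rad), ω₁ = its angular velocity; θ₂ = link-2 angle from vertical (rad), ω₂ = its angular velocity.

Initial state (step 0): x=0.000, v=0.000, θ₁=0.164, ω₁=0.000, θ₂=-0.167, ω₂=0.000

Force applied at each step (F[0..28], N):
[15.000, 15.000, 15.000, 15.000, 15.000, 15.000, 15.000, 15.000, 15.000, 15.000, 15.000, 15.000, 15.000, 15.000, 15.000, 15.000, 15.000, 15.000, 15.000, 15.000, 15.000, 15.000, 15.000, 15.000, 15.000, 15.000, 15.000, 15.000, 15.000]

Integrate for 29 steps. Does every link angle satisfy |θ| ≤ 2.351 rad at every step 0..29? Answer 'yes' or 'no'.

apply F[0]=+15.000 → step 1: x=0.002, v=0.220, θ₁=0.162, ω₁=-0.229, θ₂=-0.169, ω₂=-0.177
apply F[1]=+15.000 → step 2: x=0.009, v=0.440, θ₁=0.155, ω₁=-0.465, θ₂=-0.174, ω₂=-0.352
apply F[2]=+15.000 → step 3: x=0.020, v=0.664, θ₁=0.143, ω₁=-0.713, θ₂=-0.183, ω₂=-0.523
apply F[3]=+15.000 → step 4: x=0.035, v=0.891, θ₁=0.126, ω₁=-0.980, θ₂=-0.195, ω₂=-0.686
apply F[4]=+15.000 → step 5: x=0.055, v=1.123, θ₁=0.104, ω₁=-1.274, θ₂=-0.210, ω₂=-0.839
apply F[5]=+15.000 → step 6: x=0.080, v=1.361, θ₁=0.075, ω₁=-1.600, θ₂=-0.228, ω₂=-0.977
apply F[6]=+15.000 → step 7: x=0.110, v=1.606, θ₁=0.039, ω₁=-1.967, θ₂=-0.249, ω₂=-1.097
apply F[7]=+15.000 → step 8: x=0.145, v=1.858, θ₁=-0.004, ω₁=-2.380, θ₂=-0.272, ω₂=-1.193
apply F[8]=+15.000 → step 9: x=0.184, v=2.115, θ₁=-0.056, ω₁=-2.843, θ₂=-0.297, ω₂=-1.259
apply F[9]=+15.000 → step 10: x=0.229, v=2.374, θ₁=-0.118, ω₁=-3.352, θ₂=-0.322, ω₂=-1.293
apply F[10]=+15.000 → step 11: x=0.279, v=2.629, θ₁=-0.190, ω₁=-3.896, θ₂=-0.348, ω₂=-1.296
apply F[11]=+15.000 → step 12: x=0.334, v=2.869, θ₁=-0.274, ω₁=-4.449, θ₂=-0.374, ω₂=-1.278
apply F[12]=+15.000 → step 13: x=0.394, v=3.082, θ₁=-0.368, ω₁=-4.975, θ₂=-0.399, ω₂=-1.257
apply F[13]=+15.000 → step 14: x=0.457, v=3.257, θ₁=-0.473, ω₁=-5.432, θ₂=-0.424, ω₂=-1.262
apply F[14]=+15.000 → step 15: x=0.524, v=3.388, θ₁=-0.585, ω₁=-5.795, θ₂=-0.450, ω₂=-1.319
apply F[15]=+15.000 → step 16: x=0.593, v=3.477, θ₁=-0.704, ω₁=-6.058, θ₂=-0.478, ω₂=-1.446
apply F[16]=+15.000 → step 17: x=0.663, v=3.528, θ₁=-0.827, ω₁=-6.235, θ₂=-0.508, ω₂=-1.648
apply F[17]=+15.000 → step 18: x=0.733, v=3.549, θ₁=-0.953, ω₁=-6.346, θ₂=-0.544, ω₂=-1.920
apply F[18]=+15.000 → step 19: x=0.804, v=3.547, θ₁=-1.080, ω₁=-6.409, θ₂=-0.586, ω₂=-2.256
apply F[19]=+15.000 → step 20: x=0.875, v=3.527, θ₁=-1.209, ω₁=-6.436, θ₂=-0.635, ω₂=-2.649
apply F[20]=+15.000 → step 21: x=0.945, v=3.492, θ₁=-1.337, ω₁=-6.433, θ₂=-0.692, ω₂=-3.092
apply F[21]=+15.000 → step 22: x=1.015, v=3.444, θ₁=-1.466, ω₁=-6.397, θ₂=-0.759, ω₂=-3.582
apply F[22]=+15.000 → step 23: x=1.083, v=3.387, θ₁=-1.593, ω₁=-6.321, θ₂=-0.836, ω₂=-4.116
apply F[23]=+15.000 → step 24: x=1.150, v=3.322, θ₁=-1.718, ω₁=-6.195, θ₂=-0.924, ω₂=-4.691
apply F[24]=+15.000 → step 25: x=1.216, v=3.251, θ₁=-1.840, ω₁=-6.002, θ₂=-1.023, ω₂=-5.303
apply F[25]=+15.000 → step 26: x=1.280, v=3.178, θ₁=-1.958, ω₁=-5.723, θ₂=-1.136, ω₂=-5.951
apply F[26]=+15.000 → step 27: x=1.343, v=3.102, θ₁=-2.069, ω₁=-5.342, θ₂=-1.262, ω₂=-6.632
apply F[27]=+15.000 → step 28: x=1.404, v=3.023, θ₁=-2.171, ω₁=-4.845, θ₂=-1.401, ω₂=-7.341
apply F[28]=+15.000 → step 29: x=1.464, v=2.936, θ₁=-2.262, ω₁=-4.236, θ₂=-1.556, ω₂=-8.077
Max |angle| over trajectory = 2.262 rad; bound = 2.351 → within bound.

Answer: yes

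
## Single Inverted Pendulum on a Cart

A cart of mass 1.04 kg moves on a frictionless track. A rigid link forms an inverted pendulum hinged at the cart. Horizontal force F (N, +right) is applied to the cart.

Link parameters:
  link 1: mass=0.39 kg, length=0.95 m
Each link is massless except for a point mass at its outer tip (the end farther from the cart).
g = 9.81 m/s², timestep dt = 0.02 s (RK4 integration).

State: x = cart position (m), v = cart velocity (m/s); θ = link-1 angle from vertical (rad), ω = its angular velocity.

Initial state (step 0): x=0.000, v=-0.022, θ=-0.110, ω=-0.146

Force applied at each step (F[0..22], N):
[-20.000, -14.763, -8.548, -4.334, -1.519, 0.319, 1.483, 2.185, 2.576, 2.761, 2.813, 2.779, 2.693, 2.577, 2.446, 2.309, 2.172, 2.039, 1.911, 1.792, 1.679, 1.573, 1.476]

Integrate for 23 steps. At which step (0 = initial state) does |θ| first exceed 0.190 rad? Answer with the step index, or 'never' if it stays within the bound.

apply F[0]=-20.000 → step 1: x=-0.004, v=-0.397, θ=-0.109, ω=0.223
apply F[1]=-14.763 → step 2: x=-0.015, v=-0.672, θ=-0.102, ω=0.490
apply F[2]=-8.548 → step 3: x=-0.030, v=-0.829, θ=-0.091, ω=0.634
apply F[3]=-4.334 → step 4: x=-0.047, v=-0.906, θ=-0.078, ω=0.698
apply F[4]=-1.519 → step 5: x=-0.066, v=-0.930, θ=-0.064, ω=0.709
apply F[5]=+0.319 → step 6: x=-0.084, v=-0.920, θ=-0.050, ω=0.686
apply F[6]=+1.483 → step 7: x=-0.102, v=-0.889, θ=-0.036, ω=0.644
apply F[7]=+2.185 → step 8: x=-0.120, v=-0.845, θ=-0.024, ω=0.592
apply F[8]=+2.576 → step 9: x=-0.136, v=-0.794, θ=-0.013, ω=0.535
apply F[9]=+2.761 → step 10: x=-0.151, v=-0.740, θ=-0.003, ω=0.477
apply F[10]=+2.813 → step 11: x=-0.166, v=-0.686, θ=0.006, ω=0.420
apply F[11]=+2.779 → step 12: x=-0.179, v=-0.634, θ=0.014, ω=0.367
apply F[12]=+2.693 → step 13: x=-0.191, v=-0.583, θ=0.021, ω=0.317
apply F[13]=+2.577 → step 14: x=-0.202, v=-0.535, θ=0.027, ω=0.272
apply F[14]=+2.446 → step 15: x=-0.212, v=-0.490, θ=0.032, ω=0.231
apply F[15]=+2.309 → step 16: x=-0.222, v=-0.449, θ=0.036, ω=0.194
apply F[16]=+2.172 → step 17: x=-0.230, v=-0.410, θ=0.040, ω=0.161
apply F[17]=+2.039 → step 18: x=-0.238, v=-0.374, θ=0.043, ω=0.131
apply F[18]=+1.911 → step 19: x=-0.245, v=-0.340, θ=0.045, ω=0.105
apply F[19]=+1.792 → step 20: x=-0.252, v=-0.309, θ=0.047, ω=0.082
apply F[20]=+1.679 → step 21: x=-0.258, v=-0.280, θ=0.048, ω=0.062
apply F[21]=+1.573 → step 22: x=-0.263, v=-0.254, θ=0.050, ω=0.044
apply F[22]=+1.476 → step 23: x=-0.268, v=-0.229, θ=0.050, ω=0.028
max |θ| = 0.110 ≤ 0.190 over all 24 states.

Answer: never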